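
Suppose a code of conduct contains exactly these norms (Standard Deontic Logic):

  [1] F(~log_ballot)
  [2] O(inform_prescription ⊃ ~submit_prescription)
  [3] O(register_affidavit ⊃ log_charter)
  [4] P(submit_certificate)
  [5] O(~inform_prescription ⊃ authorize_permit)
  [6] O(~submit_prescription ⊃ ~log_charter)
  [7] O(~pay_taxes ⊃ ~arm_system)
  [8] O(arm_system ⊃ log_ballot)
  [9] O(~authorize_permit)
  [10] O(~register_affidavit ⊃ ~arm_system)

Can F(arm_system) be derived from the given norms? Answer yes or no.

Yes

Premise 9 gives O(~authorize_permit).
The contrapositive of premise 5 (O(~inform_prescription ⊃ authorize_permit)) is O(~authorize_permit ⊃ inform_prescription), and O(~authorize_permit) is already established, so O(inform_prescription).
From O(inform_prescription) and premise 2, O(inform_prescription ⊃ ~submit_prescription), we obtain O(~submit_prescription).
From O(~submit_prescription) and premise 6, O(~submit_prescription ⊃ ~log_charter), we obtain O(~log_charter).
The contrapositive of premise 3 (O(register_affidavit ⊃ log_charter)) is O(~log_charter ⊃ ~register_affidavit), and O(~log_charter) is already established, so O(~register_affidavit).
Premise 10 is O(~register_affidavit ⊃ ~arm_system); since O(~register_affidavit), deontic closure gives O(~arm_system).
Premises 1, 4, 7, 8 do not contribute to this derivation.
So O(~arm_system) holds, i.e. F(arm_system). The claim follows.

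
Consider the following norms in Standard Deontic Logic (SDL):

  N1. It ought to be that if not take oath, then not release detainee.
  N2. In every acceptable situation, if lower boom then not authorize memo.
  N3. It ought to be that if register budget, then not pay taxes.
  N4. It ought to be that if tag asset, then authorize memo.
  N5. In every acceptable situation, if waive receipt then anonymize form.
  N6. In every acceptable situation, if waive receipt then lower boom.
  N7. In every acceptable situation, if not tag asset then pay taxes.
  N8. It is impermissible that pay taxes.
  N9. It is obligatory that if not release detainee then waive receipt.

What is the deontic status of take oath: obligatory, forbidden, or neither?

Obligatory

Premise 8, F(pay_taxes), is equivalent to O(¬pay_taxes).
Premise 7, O(¬tag_asset → pay_taxes), contraposes to O(¬pay_taxes → tag_asset); with O(¬pay_taxes) we get O(tag_asset).
With premise 4, O(tag_asset → authorize_memo), the K-axiom yields O(authorize_memo).
The contrapositive of premise 2 (O(lower_boom → ¬authorize_memo)) is O(authorize_memo → ¬lower_boom), and O(authorize_memo) is already established, so O(¬lower_boom).
The contrapositive of premise 6 (O(waive_receipt → lower_boom)) is O(¬lower_boom → ¬waive_receipt), and O(¬lower_boom) is already established, so O(¬waive_receipt).
Premise 9, O(¬release_detainee → waive_receipt), contraposes to O(¬waive_receipt → release_detainee); with O(¬waive_receipt) we get O(release_detainee).
Premise 1 is O(¬take_oath → ¬release_detainee); contrapositively O(release_detainee → take_oath). Since O(release_detainee) holds, K gives O(take_oath).
Premises 3, 5 do not contribute to this derivation.
Hence take_oath is obligatory.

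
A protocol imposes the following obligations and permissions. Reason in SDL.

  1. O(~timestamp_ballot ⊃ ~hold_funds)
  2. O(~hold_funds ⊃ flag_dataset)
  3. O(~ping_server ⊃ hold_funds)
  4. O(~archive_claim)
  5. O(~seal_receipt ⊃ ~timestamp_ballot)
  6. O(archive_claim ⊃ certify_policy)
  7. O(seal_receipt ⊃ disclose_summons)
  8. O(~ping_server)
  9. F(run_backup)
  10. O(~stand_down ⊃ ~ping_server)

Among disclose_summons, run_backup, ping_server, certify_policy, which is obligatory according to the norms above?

Premise 8 states O(~ping_server) outright.
With premise 3, O(~ping_server ⊃ hold_funds), the K-axiom yields O(hold_funds).
The contrapositive of premise 1 (O(~timestamp_ballot ⊃ ~hold_funds)) is O(hold_funds ⊃ timestamp_ballot), and O(hold_funds) is already established, so O(timestamp_ballot).
Premise 5, O(~seal_receipt ⊃ ~timestamp_ballot), contraposes to O(timestamp_ballot ⊃ seal_receipt); with O(timestamp_ballot) we get O(seal_receipt).
Applying K to premise 7 (O(seal_receipt ⊃ disclose_summons)) and O(seal_receipt) yields O(disclose_summons).
So O(disclose_summons) holds — disclose_summons is obligatory. None of the other listed options is made obligatory by any chain of premises.

disclose_summons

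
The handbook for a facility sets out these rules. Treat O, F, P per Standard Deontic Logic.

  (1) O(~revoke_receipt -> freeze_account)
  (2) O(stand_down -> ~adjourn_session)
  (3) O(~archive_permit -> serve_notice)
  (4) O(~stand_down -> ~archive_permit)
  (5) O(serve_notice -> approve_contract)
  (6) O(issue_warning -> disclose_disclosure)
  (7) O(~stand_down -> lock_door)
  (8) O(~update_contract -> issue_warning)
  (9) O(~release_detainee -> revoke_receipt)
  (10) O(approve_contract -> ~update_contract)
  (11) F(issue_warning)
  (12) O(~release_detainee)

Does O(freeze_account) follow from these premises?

No

Premise 1 is O(~revoke_receipt -> freeze_account), but O(~revoke_receipt) is not derivable from the premises, so it does not yield O(freeze_account).
No other premise forces O(freeze_account). An ideal world satisfying every premise can still have freeze_account false, so O(freeze_account) is not derivable.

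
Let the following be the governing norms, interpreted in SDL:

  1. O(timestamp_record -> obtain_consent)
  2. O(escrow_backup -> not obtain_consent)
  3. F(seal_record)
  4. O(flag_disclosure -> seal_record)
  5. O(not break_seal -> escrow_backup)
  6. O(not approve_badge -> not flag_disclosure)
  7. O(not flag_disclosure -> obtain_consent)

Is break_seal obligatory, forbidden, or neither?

Obligatory

F(seal_record) at premise 3 means O(not seal_record).
Premise 4 is O(flag_disclosure -> seal_record); contrapositively O(not seal_record -> not flag_disclosure). Since O(not seal_record) holds, K gives O(not flag_disclosure).
Premise 7 is O(not flag_disclosure -> obtain_consent); since O(not flag_disclosure), deontic closure gives O(obtain_consent).
Premise 2 is O(escrow_backup -> not obtain_consent); contrapositively O(obtain_consent -> not escrow_backup). Since O(obtain_consent) holds, K gives O(not escrow_backup).
Premise 5 is O(not break_seal -> escrow_backup); contrapositively O(not escrow_backup -> break_seal). Since O(not escrow_backup) holds, K gives O(break_seal).
Premises 1, 6 do not contribute to this derivation.
Hence break_seal is obligatory.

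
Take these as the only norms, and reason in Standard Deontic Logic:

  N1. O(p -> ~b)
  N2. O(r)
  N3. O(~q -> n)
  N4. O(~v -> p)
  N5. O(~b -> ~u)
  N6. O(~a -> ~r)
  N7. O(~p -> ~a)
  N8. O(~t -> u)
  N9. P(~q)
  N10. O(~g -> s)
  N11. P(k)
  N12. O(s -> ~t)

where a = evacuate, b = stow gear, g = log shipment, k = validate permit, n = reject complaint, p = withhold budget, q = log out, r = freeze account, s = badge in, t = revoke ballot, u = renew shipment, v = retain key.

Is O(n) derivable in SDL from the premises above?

No

Premise 3 is O(~q -> n), but O(~q) is not derivable from the premises (the permission P(~q) asserts only ~O(q), not O(~q)), so it does not yield O(n).
No other premise forces O(n). An ideal world satisfying every premise can still have n false, so O(n) is not derivable.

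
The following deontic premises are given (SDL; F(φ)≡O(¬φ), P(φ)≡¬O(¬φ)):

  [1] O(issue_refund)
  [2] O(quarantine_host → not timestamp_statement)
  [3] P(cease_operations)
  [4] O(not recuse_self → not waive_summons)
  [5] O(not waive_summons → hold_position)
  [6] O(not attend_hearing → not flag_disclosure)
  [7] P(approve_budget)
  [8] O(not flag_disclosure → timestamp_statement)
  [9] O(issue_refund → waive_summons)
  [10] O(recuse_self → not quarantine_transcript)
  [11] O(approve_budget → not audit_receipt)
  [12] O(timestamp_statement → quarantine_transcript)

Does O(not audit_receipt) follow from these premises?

Premise 11 is O(approve_budget → not audit_receipt), but O(approve_budget) is not derivable from the premises (the permission P(approve_budget) asserts only not O(not approve_budget), not O(approve_budget)), so it does not yield O(not audit_receipt).
No other premise forces O(not audit_receipt). An ideal world satisfying every premise can still have not audit_receipt false, so O(not audit_receipt) is not derivable.

No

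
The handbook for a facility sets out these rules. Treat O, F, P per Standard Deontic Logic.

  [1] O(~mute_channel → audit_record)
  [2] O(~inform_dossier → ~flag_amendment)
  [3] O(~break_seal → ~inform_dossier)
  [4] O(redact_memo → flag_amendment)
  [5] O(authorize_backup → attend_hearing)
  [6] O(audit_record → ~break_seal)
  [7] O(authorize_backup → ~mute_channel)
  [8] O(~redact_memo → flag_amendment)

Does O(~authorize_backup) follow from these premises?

Yes

By case analysis on redact_memo: premise 4 gives O(redact_memo → flag_amendment) and premise 8 gives O(~redact_memo → flag_amendment), so O(flag_amendment) either way.
The contrapositive of premise 2 (O(~inform_dossier → ~flag_amendment)) is O(flag_amendment → inform_dossier), and O(flag_amendment) is already established, so O(inform_dossier).
Premise 3, O(~break_seal → ~inform_dossier), contraposes to O(inform_dossier → break_seal); with O(inform_dossier) we get O(break_seal).
Premise 6 is O(audit_record → ~break_seal); contrapositively O(break_seal → ~audit_record). Since O(break_seal) holds, K gives O(~audit_record).
Premise 1, O(~mute_channel → audit_record), contraposes to O(~audit_record → mute_channel); with O(~audit_record) we get O(mute_channel).
Premise 7, O(authorize_backup → ~mute_channel), contraposes to O(mute_channel → ~authorize_backup); with O(mute_channel) we get O(~authorize_backup).
Premise 5 does not contribute to this derivation.
So O(~authorize_backup) follows.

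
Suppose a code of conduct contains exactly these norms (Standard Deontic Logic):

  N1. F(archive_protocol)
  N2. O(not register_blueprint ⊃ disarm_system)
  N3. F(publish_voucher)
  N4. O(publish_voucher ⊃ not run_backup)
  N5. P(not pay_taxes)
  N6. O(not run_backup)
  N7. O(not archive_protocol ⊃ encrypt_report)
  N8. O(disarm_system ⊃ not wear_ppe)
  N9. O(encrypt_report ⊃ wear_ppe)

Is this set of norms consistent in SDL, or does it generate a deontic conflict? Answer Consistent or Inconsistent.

Premise 4 is O(publish_voucher ⊃ not run_backup); even if O(not run_backup) held, inferring O(publish_voucher) would be affirming the consequent — invalid.
So O(publish_voucher) is not derivable, and the apparent clash with O(not publish_voucher) does not arise.
A world satisfying every obligation exists (e.g. archive_protocol=false, disarm_system=false, encrypt_report=true, pay_taxes=false, publish_voucher=false, register_blueprint=true, run_backup=false, wear_ppe=true); no atom is both obligatory and forbidden, so the set is consistent.

Consistent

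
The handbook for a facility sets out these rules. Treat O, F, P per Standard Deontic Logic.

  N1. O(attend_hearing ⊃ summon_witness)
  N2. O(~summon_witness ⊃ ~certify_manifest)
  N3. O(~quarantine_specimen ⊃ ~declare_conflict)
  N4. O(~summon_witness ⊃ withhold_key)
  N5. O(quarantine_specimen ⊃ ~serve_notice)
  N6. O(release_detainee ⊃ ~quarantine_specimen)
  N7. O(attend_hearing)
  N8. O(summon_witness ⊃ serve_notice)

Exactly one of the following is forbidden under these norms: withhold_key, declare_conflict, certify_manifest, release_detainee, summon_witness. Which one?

declare_conflict

Premise 7 states O(attend_hearing) outright.
From O(attend_hearing) and premise 1, O(attend_hearing ⊃ summon_witness), we obtain O(summon_witness).
Premise 8 is O(summon_witness ⊃ serve_notice); since O(summon_witness), deontic closure gives O(serve_notice).
Premise 5, O(quarantine_specimen ⊃ ~serve_notice), contraposes to O(serve_notice ⊃ ~quarantine_specimen); with O(serve_notice) we get O(~quarantine_specimen).
With premise 3, O(~quarantine_specimen ⊃ ~declare_conflict), the K-axiom yields O(~declare_conflict).
So O(~declare_conflict) holds, i.e. declare_conflict is forbidden. None of the other listed options is forbidden under the premises.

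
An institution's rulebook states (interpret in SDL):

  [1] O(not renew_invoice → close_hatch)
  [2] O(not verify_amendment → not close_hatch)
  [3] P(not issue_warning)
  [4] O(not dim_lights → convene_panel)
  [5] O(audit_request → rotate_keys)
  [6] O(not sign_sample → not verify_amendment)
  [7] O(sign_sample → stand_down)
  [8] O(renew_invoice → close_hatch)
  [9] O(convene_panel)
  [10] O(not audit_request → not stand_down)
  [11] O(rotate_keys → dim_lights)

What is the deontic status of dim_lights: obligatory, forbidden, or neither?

Obligatory

Premises 1 and 8 are O(not renew_invoice → close_hatch) and O(renew_invoice → close_hatch); every ideal world satisfies not renew_invoice or renew_invoice, so in either case close_hatch holds — hence O(close_hatch).
Premise 2 is O(not verify_amendment → not close_hatch); contrapositively O(close_hatch → verify_amendment). Since O(close_hatch) holds, K gives O(verify_amendment).
Premise 6 is O(not sign_sample → not verify_amendment); contrapositively O(verify_amendment → sign_sample). Since O(verify_amendment) holds, K gives O(sign_sample).
Premise 7 is O(sign_sample → stand_down); since O(sign_sample), deontic closure gives O(stand_down).
The contrapositive of premise 10 (O(not audit_request → not stand_down)) is O(stand_down → audit_request), and O(stand_down) is already established, so O(audit_request).
From O(audit_request) and premise 5, O(audit_request → rotate_keys), we obtain O(rotate_keys).
Applying K to premise 11 (O(rotate_keys → dim_lights)) and O(rotate_keys) yields O(dim_lights).
Premises 3, 4, 9 do not contribute to this derivation.
Hence dim_lights is obligatory.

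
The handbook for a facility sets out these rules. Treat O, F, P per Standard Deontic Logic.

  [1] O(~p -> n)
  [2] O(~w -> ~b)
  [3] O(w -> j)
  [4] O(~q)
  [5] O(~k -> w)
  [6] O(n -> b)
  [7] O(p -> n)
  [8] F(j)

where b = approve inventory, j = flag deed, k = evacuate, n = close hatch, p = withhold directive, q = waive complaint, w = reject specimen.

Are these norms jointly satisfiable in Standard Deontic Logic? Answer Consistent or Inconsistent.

Inconsistent

By case analysis on ~p: premise 1 gives O(~p -> n) and premise 7 gives O(p -> n), so O(n) either way.
With premise 6, O(n -> b), the K-axiom yields O(b).
The contrapositive of premise 2 (O(~w -> ~b)) is O(b -> w), and O(b) is already established, so O(w).
Applying K to premise 3 (O(w -> j)) and O(w) yields O(j).
But premise 8, F(j), means O(~j).
We now have both O(j) and O(~j) — j is simultaneously obligatory and forbidden, violating the D-axiom.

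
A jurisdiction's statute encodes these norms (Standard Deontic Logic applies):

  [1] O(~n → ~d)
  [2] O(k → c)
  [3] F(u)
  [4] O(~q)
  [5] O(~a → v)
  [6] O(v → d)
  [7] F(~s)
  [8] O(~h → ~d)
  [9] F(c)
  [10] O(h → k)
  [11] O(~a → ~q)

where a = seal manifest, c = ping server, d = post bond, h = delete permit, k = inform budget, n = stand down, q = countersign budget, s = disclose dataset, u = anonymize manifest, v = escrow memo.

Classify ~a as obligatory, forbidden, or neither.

Forbidden

Premise 9 is F(c), i.e. O(~c).
Premise 2, O(k → c), contraposes to O(~c → ~k); with O(~c) we get O(~k).
The contrapositive of premise 10 (O(h → k)) is O(~k → ~h), and O(~k) is already established, so O(~h).
Applying K to premise 8 (O(~h → ~d)) and O(~h) yields O(~d).
Premise 6 is O(v → d); contrapositively O(~d → ~v). Since O(~d) holds, K gives O(~v).
The contrapositive of premise 5 (O(~a → v)) is O(~v → a), and O(~v) is already established, so O(a).
Premises 1, 3, 4, 7, 11 do not contribute to this derivation.
Thus O(a), which is F(~a): ~a is forbidden.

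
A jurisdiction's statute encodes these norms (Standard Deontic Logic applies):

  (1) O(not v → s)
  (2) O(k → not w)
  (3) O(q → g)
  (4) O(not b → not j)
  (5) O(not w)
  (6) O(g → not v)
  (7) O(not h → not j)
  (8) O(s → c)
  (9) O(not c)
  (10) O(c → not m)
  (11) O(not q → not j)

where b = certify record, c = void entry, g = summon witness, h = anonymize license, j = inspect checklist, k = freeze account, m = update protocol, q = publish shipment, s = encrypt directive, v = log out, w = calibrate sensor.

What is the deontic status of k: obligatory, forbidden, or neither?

Premise 2 is O(k → not w); even if O(not w) held, inferring O(k) would be affirming the consequent — invalid.
No premise or chain of K-axiom applications forces O(k), and none forces O(not k). So k is neither obligatory nor forbidden under these norms.

Neither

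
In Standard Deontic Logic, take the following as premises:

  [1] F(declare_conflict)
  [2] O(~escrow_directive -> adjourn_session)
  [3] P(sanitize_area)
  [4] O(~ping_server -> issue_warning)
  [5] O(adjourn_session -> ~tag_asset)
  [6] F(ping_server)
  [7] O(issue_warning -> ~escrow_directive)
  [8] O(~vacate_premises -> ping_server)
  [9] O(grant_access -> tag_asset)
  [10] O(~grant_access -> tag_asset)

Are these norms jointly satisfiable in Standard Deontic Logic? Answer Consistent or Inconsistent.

Premises 9 and 10 cover both cases: O(grant_access -> tag_asset) and O(~grant_access -> tag_asset). Since grant_access ∨ ~grant_access is a tautology, O(tag_asset) follows.
Premise 5 is O(adjourn_session -> ~tag_asset); contrapositively O(tag_asset -> ~adjourn_session). Since O(tag_asset) holds, K gives O(~adjourn_session).
Premise 2 is O(~escrow_directive -> adjourn_session); contrapositively O(~adjourn_session -> escrow_directive). Since O(~adjourn_session) holds, K gives O(escrow_directive).
Premise 7 is O(issue_warning -> ~escrow_directive); contrapositively O(escrow_directive -> ~issue_warning). Since O(escrow_directive) holds, K gives O(~issue_warning).
The contrapositive of premise 4 (O(~ping_server -> issue_warning)) is O(~issue_warning -> ping_server), and O(~issue_warning) is already established, so O(ping_server).
Yet premise 6 is F(ping_server), i.e. O(~ping_server).
We now have both O(ping_server) and O(~ping_server) — ping_server is simultaneously obligatory and forbidden, violating the D-axiom.

Inconsistent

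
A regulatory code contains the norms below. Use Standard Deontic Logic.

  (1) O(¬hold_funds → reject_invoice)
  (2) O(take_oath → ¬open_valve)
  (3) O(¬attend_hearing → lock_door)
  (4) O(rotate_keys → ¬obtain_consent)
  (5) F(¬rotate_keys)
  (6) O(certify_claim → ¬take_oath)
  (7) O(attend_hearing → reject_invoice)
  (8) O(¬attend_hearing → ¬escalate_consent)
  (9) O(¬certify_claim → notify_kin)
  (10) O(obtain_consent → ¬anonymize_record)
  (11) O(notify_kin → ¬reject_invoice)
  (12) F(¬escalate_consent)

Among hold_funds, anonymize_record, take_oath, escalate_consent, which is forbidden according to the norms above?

Premise 12, F(¬escalate_consent), is equivalent to O(escalate_consent).
Premise 8 is O(¬attend_hearing → ¬escalate_consent); contrapositively O(escalate_consent → attend_hearing). Since O(escalate_consent) holds, K gives O(attend_hearing).
Applying K to premise 7 (O(attend_hearing → reject_invoice)) and O(attend_hearing) yields O(reject_invoice).
The contrapositive of premise 11 (O(notify_kin → ¬reject_invoice)) is O(reject_invoice → ¬notify_kin), and O(reject_invoice) is already established, so O(¬notify_kin).
Premise 9 is O(¬certify_claim → notify_kin); contrapositively O(¬notify_kin → certify_claim). Since O(¬notify_kin) holds, K gives O(certify_claim).
With premise 6, O(certify_claim → ¬take_oath), the K-axiom yields O(¬take_oath).
So O(¬take_oath) holds, i.e. take_oath is forbidden. None of the other listed options is forbidden under the premises.

take_oath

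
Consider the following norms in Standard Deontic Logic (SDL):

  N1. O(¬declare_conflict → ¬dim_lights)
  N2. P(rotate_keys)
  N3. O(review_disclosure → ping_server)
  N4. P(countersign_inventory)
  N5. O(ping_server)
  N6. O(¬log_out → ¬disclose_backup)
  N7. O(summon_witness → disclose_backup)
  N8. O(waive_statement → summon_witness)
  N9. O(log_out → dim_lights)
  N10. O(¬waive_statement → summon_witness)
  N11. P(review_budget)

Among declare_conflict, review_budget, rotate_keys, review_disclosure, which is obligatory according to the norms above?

By case analysis on waive_statement: premise 8 gives O(waive_statement → summon_witness) and premise 10 gives O(¬waive_statement → summon_witness), so O(summon_witness) either way.
From O(summon_witness) and premise 7, O(summon_witness → disclose_backup), we obtain O(disclose_backup).
Premise 6 is O(¬log_out → ¬disclose_backup); contrapositively O(disclose_backup → log_out). Since O(disclose_backup) holds, K gives O(log_out).
Applying K to premise 9 (O(log_out → dim_lights)) and O(log_out) yields O(dim_lights).
Premise 1 is O(¬declare_conflict → ¬dim_lights); contrapositively O(dim_lights → declare_conflict). Since O(dim_lights) holds, K gives O(declare_conflict).
So O(declare_conflict) holds — declare_conflict is obligatory. None of the other listed options is made obligatory by any chain of premises.

declare_conflict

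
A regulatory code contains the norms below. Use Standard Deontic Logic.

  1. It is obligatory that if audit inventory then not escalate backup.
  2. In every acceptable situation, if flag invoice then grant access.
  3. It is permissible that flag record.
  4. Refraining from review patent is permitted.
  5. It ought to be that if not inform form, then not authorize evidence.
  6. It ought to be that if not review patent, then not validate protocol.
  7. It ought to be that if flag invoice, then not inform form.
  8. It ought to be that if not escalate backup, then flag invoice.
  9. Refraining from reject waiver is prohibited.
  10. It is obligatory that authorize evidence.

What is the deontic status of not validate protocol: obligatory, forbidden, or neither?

Neither

Premise 6 is O(¬review_patent → ¬validate_protocol), but O(¬review_patent) is not derivable from the premises (the permission P(¬review_patent) asserts only ¬O(review_patent), not O(¬review_patent)), so it does not yield O(¬validate_protocol).
No premise or chain of K-axiom applications forces O(¬validate_protocol), and none forces O(validate_protocol). So ¬validate_protocol is neither obligatory nor forbidden under these norms.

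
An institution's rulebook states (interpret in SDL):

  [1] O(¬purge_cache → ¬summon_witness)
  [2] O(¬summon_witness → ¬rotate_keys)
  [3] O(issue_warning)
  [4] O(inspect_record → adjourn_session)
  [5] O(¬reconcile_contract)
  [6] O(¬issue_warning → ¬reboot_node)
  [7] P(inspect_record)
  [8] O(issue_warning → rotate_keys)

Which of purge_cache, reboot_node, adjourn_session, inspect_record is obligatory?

From premise 3 we have O(issue_warning).
With premise 8, O(issue_warning → rotate_keys), the K-axiom yields O(rotate_keys).
Premise 2 is O(¬summon_witness → ¬rotate_keys); contrapositively O(rotate_keys → summon_witness). Since O(rotate_keys) holds, K gives O(summon_witness).
The contrapositive of premise 1 (O(¬purge_cache → ¬summon_witness)) is O(summon_witness → purge_cache), and O(summon_witness) is already established, so O(purge_cache).
So O(purge_cache) holds — purge_cache is obligatory. None of the other listed options is made obligatory by any chain of premises.

purge_cache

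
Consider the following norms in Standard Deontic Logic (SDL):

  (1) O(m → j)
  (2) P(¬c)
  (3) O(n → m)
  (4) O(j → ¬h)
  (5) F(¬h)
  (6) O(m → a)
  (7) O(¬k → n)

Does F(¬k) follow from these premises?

F(¬h) at premise 5 means O(h).
Premise 4 is O(j → ¬h); contrapositively O(h → ¬j). Since O(h) holds, K gives O(¬j).
Premise 1, O(m → j), contraposes to O(¬j → ¬m); with O(¬j) we get O(¬m).
Premise 3, O(n → m), contraposes to O(¬m → ¬n); with O(¬m) we get O(¬n).
Premise 7, O(¬k → n), contraposes to O(¬n → k); with O(¬n) we get O(k).
Premises 2, 6 do not contribute to this derivation.
So O(k) holds, i.e. F(¬k). The claim follows.

Yes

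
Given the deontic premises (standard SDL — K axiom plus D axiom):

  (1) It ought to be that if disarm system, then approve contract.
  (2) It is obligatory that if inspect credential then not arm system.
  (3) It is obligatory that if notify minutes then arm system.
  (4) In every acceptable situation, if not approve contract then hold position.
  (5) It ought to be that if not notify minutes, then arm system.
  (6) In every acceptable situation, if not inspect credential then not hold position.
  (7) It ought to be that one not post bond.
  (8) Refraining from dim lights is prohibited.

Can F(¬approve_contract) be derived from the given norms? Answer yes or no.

Yes

Premises 5 and 3 cover both cases: O(¬notify_minutes → arm_system) and O(notify_minutes → arm_system). Since ¬notify_minutes ∨ notify_minutes is a tautology, O(arm_system) follows.
Premise 2, O(inspect_credential → ¬arm_system), contraposes to O(arm_system → ¬inspect_credential); with O(arm_system) we get O(¬inspect_credential).
With premise 6, O(¬inspect_credential → ¬hold_position), the K-axiom yields O(¬hold_position).
The contrapositive of premise 4 (O(¬approve_contract → hold_position)) is O(¬hold_position → approve_contract), and O(¬hold_position) is already established, so O(approve_contract).
Premises 1, 7, 8 do not contribute to this derivation.
So O(approve_contract) holds, i.e. F(¬approve_contract). The claim follows.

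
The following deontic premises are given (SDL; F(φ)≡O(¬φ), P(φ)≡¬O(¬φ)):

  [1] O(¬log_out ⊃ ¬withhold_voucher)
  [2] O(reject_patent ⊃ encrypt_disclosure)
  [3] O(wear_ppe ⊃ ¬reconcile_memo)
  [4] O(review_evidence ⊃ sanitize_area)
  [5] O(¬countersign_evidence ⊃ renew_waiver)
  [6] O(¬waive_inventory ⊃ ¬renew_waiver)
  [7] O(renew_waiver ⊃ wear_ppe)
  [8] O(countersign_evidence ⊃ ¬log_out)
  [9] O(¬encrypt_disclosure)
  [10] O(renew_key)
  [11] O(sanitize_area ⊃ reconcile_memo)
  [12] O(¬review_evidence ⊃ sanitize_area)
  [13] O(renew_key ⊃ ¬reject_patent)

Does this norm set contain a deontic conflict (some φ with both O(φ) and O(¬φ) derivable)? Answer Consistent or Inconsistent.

Premise 2 is O(reject_patent ⊃ encrypt_disclosure), but O(reject_patent) is not derivable from the premises, so it does not yield O(encrypt_disclosure).
So O(encrypt_disclosure) is not derivable, and the apparent clash with O(¬encrypt_disclosure) does not arise.
A world satisfying every obligation exists (e.g. countersign_evidence=true, encrypt_disclosure=false, log_out=false, reconcile_memo=true, reject_patent=false, renew_key=true, renew_waiver=false, review_evidence=false, sanitize_area=true, waive_inventory=false, wear_ppe=false, withhold_voucher=false); no atom is both obligatory and forbidden, so the set is consistent.

Consistent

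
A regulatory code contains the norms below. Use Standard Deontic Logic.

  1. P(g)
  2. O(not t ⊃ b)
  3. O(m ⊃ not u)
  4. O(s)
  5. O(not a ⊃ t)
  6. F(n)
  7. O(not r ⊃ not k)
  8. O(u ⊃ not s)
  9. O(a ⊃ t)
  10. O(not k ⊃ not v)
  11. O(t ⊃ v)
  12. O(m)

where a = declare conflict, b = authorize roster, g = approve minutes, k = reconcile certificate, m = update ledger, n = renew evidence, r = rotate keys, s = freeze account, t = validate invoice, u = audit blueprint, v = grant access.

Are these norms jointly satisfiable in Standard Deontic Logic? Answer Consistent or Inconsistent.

Premise 8 is O(u ⊃ not s), but O(u) is not derivable from the premises, so it does not yield O(not s).
So O(not s) is not derivable, and the apparent clash with O(s) does not arise.
A world satisfying every obligation exists (e.g. a=false, b=false, g=false, k=true, m=true, n=false, r=true, s=true, t=true, u=false, v=true); no atom is both obligatory and forbidden, so the set is consistent.

Consistent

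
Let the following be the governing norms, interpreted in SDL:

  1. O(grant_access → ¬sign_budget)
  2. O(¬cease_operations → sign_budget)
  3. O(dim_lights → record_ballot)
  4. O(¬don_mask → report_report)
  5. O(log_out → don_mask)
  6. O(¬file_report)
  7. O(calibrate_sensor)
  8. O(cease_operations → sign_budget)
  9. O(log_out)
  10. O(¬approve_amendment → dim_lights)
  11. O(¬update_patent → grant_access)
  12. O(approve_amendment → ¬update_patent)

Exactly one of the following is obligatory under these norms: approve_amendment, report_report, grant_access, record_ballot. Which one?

record_ballot

Premises 2 and 8 are O(¬cease_operations → sign_budget) and O(cease_operations → sign_budget); every ideal world satisfies ¬cease_operations or cease_operations, so in either case sign_budget holds — hence O(sign_budget).
Premise 1, O(grant_access → ¬sign_budget), contraposes to O(sign_budget → ¬grant_access); with O(sign_budget) we get O(¬grant_access).
The contrapositive of premise 11 (O(¬update_patent → grant_access)) is O(¬grant_access → update_patent), and O(¬grant_access) is already established, so O(update_patent).
Premise 12, O(approve_amendment → ¬update_patent), contraposes to O(update_patent → ¬approve_amendment); with O(update_patent) we get O(¬approve_amendment).
With premise 10, O(¬approve_amendment → dim_lights), the K-axiom yields O(dim_lights).
Premise 3 is O(dim_lights → record_ballot); since O(dim_lights), deontic closure gives O(record_ballot).
So O(record_ballot) holds — record_ballot is obligatory. None of the other listed options is made obligatory by any chain of premises.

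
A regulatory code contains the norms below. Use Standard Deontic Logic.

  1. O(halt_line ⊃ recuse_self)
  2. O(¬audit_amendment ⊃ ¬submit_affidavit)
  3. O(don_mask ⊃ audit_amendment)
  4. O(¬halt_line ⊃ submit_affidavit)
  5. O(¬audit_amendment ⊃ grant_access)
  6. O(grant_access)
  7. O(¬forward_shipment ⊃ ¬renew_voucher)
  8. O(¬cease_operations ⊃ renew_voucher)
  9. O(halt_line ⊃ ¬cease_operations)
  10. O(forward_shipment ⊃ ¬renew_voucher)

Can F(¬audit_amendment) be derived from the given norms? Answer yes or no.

By case analysis on ¬forward_shipment: premise 7 gives O(¬forward_shipment ⊃ ¬renew_voucher) and premise 10 gives O(forward_shipment ⊃ ¬renew_voucher), so O(¬renew_voucher) either way.
Premise 8 is O(¬cease_operations ⊃ renew_voucher); contrapositively O(¬renew_voucher ⊃ cease_operations). Since O(¬renew_voucher) holds, K gives O(cease_operations).
Premise 9 is O(halt_line ⊃ ¬cease_operations); contrapositively O(cease_operations ⊃ ¬halt_line). Since O(cease_operations) holds, K gives O(¬halt_line).
Applying K to premise 4 (O(¬halt_line ⊃ submit_affidavit)) and O(¬halt_line) yields O(submit_affidavit).
Premise 2 is O(¬audit_amendment ⊃ ¬submit_affidavit); contrapositively O(submit_affidavit ⊃ audit_amendment). Since O(submit_affidavit) holds, K gives O(audit_amendment).
Premises 1, 3, 5, 6 do not contribute to this derivation.
So O(audit_amendment) holds, i.e. F(¬audit_amendment). The claim follows.

Yes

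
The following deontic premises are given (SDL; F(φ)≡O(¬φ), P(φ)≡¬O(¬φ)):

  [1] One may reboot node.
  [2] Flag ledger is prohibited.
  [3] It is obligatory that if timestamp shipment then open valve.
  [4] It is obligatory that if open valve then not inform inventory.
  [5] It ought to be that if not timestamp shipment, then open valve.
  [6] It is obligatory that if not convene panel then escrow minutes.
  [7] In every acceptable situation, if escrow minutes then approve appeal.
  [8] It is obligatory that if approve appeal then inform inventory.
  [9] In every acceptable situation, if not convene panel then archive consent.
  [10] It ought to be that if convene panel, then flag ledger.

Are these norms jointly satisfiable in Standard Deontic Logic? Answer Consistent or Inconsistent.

By case analysis on ¬timestamp_shipment: premise 5 gives O(¬timestamp_shipment → open_valve) and premise 3 gives O(timestamp_shipment → open_valve), so O(open_valve) either way.
Premise 4 is O(open_valve → ¬inform_inventory); since O(open_valve), deontic closure gives O(¬inform_inventory).
The contrapositive of premise 8 (O(approve_appeal → inform_inventory)) is O(¬inform_inventory → ¬approve_appeal), and O(¬inform_inventory) is already established, so O(¬approve_appeal).
Premise 7, O(escrow_minutes → approve_appeal), contraposes to O(¬approve_appeal → ¬escrow_minutes); with O(¬approve_appeal) we get O(¬escrow_minutes).
Premise 6 is O(¬convene_panel → escrow_minutes); contrapositively O(¬escrow_minutes → convene_panel). Since O(¬escrow_minutes) holds, K gives O(convene_panel).
With premise 10, O(convene_panel → flag_ledger), the K-axiom yields O(flag_ledger).
However, F(flag_ledger) at premise 2 amounts to O(¬flag_ledger).
We now have both O(flag_ledger) and O(¬flag_ledger) — flag_ledger is simultaneously obligatory and forbidden, violating the D-axiom.

Inconsistent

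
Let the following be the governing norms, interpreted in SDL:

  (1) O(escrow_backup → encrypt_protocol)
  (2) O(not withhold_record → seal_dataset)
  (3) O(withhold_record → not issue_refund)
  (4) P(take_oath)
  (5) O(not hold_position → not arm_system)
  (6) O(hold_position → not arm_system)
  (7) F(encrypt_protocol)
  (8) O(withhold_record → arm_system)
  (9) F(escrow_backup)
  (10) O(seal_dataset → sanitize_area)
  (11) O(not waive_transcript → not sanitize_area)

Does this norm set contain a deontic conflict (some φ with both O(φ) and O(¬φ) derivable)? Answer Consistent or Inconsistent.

Consistent

Premise 1 is O(escrow_backup → encrypt_protocol), but O(escrow_backup) is not derivable from the premises, so it does not yield O(encrypt_protocol).
So O(encrypt_protocol) is not derivable, and the apparent clash with O(not encrypt_protocol) does not arise.
A world satisfying every obligation exists (e.g. arm_system=false, encrypt_protocol=false, escrow_backup=false, hold_position=false, issue_refund=false, sanitize_area=true, seal_dataset=true, take_oath=false, waive_transcript=true, withhold_record=false); no atom is both obligatory and forbidden, so the set is consistent.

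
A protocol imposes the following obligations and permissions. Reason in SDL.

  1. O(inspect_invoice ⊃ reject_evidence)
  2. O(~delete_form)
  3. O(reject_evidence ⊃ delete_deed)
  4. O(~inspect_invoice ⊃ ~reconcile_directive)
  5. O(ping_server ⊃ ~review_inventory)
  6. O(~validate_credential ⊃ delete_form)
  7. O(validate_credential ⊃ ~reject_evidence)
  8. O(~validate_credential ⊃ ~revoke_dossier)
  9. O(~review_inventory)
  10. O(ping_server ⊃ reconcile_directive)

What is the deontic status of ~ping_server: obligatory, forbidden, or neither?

Premise 2 gives O(~delete_form).
Premise 6, O(~validate_credential ⊃ delete_form), contraposes to O(~delete_form ⊃ validate_credential); with O(~delete_form) we get O(validate_credential).
From O(validate_credential) and premise 7, O(validate_credential ⊃ ~reject_evidence), we obtain O(~reject_evidence).
Premise 1 is O(inspect_invoice ⊃ reject_evidence); contrapositively O(~reject_evidence ⊃ ~inspect_invoice). Since O(~reject_evidence) holds, K gives O(~inspect_invoice).
From O(~inspect_invoice) and premise 4, O(~inspect_invoice ⊃ ~reconcile_directive), we obtain O(~reconcile_directive).
Premise 10, O(ping_server ⊃ reconcile_directive), contraposes to O(~reconcile_directive ⊃ ~ping_server); with O(~reconcile_directive) we get O(~ping_server).
Premises 3, 5, 8, 9 do not contribute to this derivation.
Hence ~ping_server is obligatory.

Obligatory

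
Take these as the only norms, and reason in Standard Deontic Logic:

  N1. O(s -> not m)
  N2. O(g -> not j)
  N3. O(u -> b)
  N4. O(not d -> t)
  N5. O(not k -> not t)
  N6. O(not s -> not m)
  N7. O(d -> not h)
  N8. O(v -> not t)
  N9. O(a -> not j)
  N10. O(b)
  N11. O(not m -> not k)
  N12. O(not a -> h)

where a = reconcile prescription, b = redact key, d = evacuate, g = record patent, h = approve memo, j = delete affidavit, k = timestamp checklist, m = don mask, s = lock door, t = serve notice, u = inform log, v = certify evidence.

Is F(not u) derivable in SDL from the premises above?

Premise 3 is O(u -> b); even if O(b) held, inferring O(u) would be affirming the consequent — invalid.
No other premise forces O(u). An ideal world satisfying every premise can still have not u true, so F(not u) is not derivable.

No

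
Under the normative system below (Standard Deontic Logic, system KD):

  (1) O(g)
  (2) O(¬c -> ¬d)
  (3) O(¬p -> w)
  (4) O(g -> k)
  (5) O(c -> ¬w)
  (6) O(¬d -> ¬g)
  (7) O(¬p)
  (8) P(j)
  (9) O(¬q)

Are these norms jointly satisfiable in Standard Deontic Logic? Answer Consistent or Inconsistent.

Inconsistent

From premise 7 we have O(¬p).
With premise 3, O(¬p -> w), the K-axiom yields O(w).
The contrapositive of premise 5 (O(c -> ¬w)) is O(w -> ¬c), and O(w) is already established, so O(¬c).
From O(¬c) and premise 2, O(¬c -> ¬d), we obtain O(¬d).
With premise 6, O(¬d -> ¬g), the K-axiom yields O(¬g).
Yet premise 1 states O(g).
We now have both O(¬g) and O(g) — g is simultaneously obligatory and forbidden, violating the D-axiom.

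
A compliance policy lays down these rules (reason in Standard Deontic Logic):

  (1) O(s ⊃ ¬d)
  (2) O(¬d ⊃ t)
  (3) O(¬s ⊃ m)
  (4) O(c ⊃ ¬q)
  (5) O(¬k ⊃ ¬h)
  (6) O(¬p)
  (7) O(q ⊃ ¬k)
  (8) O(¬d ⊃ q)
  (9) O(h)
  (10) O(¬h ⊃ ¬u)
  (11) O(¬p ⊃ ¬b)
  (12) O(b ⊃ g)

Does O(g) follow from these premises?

No

Premise 12 is O(b ⊃ g), but O(b) is not derivable from the premises, so it does not yield O(g).
No other premise forces O(g). An ideal world satisfying every premise can still have g false, so O(g) is not derivable.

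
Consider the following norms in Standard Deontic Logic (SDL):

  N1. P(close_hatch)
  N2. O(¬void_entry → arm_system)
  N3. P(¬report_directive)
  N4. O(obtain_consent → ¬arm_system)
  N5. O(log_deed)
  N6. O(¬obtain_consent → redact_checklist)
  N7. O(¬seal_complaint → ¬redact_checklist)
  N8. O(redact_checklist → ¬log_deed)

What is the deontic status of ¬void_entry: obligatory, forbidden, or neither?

Premise 5 states O(log_deed) outright.
Premise 8, O(redact_checklist → ¬log_deed), contraposes to O(log_deed → ¬redact_checklist); with O(log_deed) we get O(¬redact_checklist).
The contrapositive of premise 6 (O(¬obtain_consent → redact_checklist)) is O(¬redact_checklist → obtain_consent), and O(¬redact_checklist) is already established, so O(obtain_consent).
From O(obtain_consent) and premise 4, O(obtain_consent → ¬arm_system), we obtain O(¬arm_system).
The contrapositive of premise 2 (O(¬void_entry → arm_system)) is O(¬arm_system → void_entry), and O(¬arm_system) is already established, so O(void_entry).
Premises 1, 3, 7 do not contribute to this derivation.
Thus O(void_entry), which is F(¬void_entry): ¬void_entry is forbidden.

Forbidden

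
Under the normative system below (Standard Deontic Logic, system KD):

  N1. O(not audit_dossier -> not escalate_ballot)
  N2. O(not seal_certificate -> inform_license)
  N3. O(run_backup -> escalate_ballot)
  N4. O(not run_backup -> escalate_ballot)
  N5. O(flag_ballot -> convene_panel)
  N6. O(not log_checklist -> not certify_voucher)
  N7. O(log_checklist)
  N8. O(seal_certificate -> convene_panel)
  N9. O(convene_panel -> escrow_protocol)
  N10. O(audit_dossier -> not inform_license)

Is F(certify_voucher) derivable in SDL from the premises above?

No

Premise 6 is O(not log_checklist -> not certify_voucher), but O(not log_checklist) is not derivable from the premises, so it does not yield O(not certify_voucher).
No other premise forces O(not certify_voucher). An ideal world satisfying every premise can still have certify_voucher true, so F(certify_voucher) is not derivable.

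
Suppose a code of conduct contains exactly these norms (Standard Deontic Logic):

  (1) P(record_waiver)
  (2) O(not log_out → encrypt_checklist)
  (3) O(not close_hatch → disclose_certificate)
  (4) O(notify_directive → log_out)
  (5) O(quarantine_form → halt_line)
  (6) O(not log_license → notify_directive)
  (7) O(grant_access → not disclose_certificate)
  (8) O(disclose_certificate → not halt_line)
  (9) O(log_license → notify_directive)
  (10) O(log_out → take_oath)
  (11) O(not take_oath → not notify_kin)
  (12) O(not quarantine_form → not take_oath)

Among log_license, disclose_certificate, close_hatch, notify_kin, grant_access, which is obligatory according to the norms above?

close_hatch

Premises 6 and 9 are O(not log_license → notify_directive) and O(log_license → notify_directive); every ideal world satisfies not log_license or log_license, so in either case notify_directive holds — hence O(notify_directive).
With premise 4, O(notify_directive → log_out), the K-axiom yields O(log_out).
From O(log_out) and premise 10, O(log_out → take_oath), we obtain O(take_oath).
Premise 12 is O(not quarantine_form → not take_oath); contrapositively O(take_oath → quarantine_form). Since O(take_oath) holds, K gives O(quarantine_form).
With premise 5, O(quarantine_form → halt_line), the K-axiom yields O(halt_line).
The contrapositive of premise 8 (O(disclose_certificate → not halt_line)) is O(halt_line → not disclose_certificate), and O(halt_line) is already established, so O(not disclose_certificate).
The contrapositive of premise 3 (O(not close_hatch → disclose_certificate)) is O(not disclose_certificate → close_hatch), and O(not disclose_certificate) is already established, so O(close_hatch).
So O(close_hatch) holds — close_hatch is obligatory. None of the other listed options is made obligatory by any chain of premises.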